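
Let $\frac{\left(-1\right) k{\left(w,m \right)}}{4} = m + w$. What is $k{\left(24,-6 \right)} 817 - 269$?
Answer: $-59093$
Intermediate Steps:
$k{\left(w,m \right)} = - 4 m - 4 w$ ($k{\left(w,m \right)} = - 4 \left(m + w\right) = - 4 m - 4 w$)
$k{\left(24,-6 \right)} 817 - 269 = \left(\left(-4\right) \left(-6\right) - 96\right) 817 - 269 = \left(24 - 96\right) 817 - 269 = \left(-72\right) 817 - 269 = -58824 - 269 = -59093$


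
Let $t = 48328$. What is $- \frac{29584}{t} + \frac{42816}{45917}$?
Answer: $\frac{88850390}{277384597} \approx 0.32031$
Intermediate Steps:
$- \frac{29584}{t} + \frac{42816}{45917} = - \frac{29584}{48328} + \frac{42816}{45917} = \left(-29584\right) \frac{1}{48328} + 42816 \cdot \frac{1}{45917} = - \frac{3698}{6041} + \frac{42816}{45917} = \frac{88850390}{277384597}$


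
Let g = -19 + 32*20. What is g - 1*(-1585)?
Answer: 2206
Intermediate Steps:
g = 621 (g = -19 + 640 = 621)
g - 1*(-1585) = 621 - 1*(-1585) = 621 + 1585 = 2206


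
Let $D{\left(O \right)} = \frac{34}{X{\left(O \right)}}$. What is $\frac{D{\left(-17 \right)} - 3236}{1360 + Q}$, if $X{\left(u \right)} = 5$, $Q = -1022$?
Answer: $- \frac{621}{65} \approx -9.5538$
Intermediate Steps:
$D{\left(O \right)} = \frac{34}{5}$
$\frac{D{\left(-17 \right)} - 3236}{1360 + Q} = \frac{\frac{34}{5} - 3236}{1360 - 1022} = - \frac{16146}{5 \cdot 338} = \left(- \frac{16146}{5}\right) \frac{1}{338} = - \frac{621}{65}$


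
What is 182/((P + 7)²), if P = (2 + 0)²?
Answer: 182/121 ≈ 1.5041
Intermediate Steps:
P = 4 (P = 2² = 4)
182/((P + 7)²) = 182/((4 + 7)²) = 182/(11²) = 182/121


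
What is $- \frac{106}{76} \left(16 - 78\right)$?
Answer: $\frac{1643}{19} \approx 86.474$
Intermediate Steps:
$- \frac{106}{76} \left(16 - 78\right) = \left(-106\right) \frac{1}{76} \left(-62\right) = \left(- \frac{53}{38}\right) \left(-62\right) = \frac{1643}{19}$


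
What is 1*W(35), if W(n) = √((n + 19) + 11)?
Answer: √65 ≈ 8.0623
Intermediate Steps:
W(n) = √(30 + n) (W(n) = √((19 + n) + 11) = √(30 + n))
1*W(35) = 1*√(30 + 35) = 1*√65 = √65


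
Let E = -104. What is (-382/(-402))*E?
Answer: -19864/201 ≈ -98.826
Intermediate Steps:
(-382/(-402))*E = -382/(-402)*(-104) = -382*(-1/402)*(-104) = (191/201)*(-104) = -19864/201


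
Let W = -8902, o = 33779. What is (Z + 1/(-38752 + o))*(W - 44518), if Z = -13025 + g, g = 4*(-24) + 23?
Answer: 3479584084100/4973 ≈ 6.9970e+8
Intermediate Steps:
g = -73 (g = -96 + 23 = -73)
Z = -13098 (Z = -13025 - 73 = -13098)
(Z + 1/(-38752 + o))*(W - 44518) = (-13098 + 1/(-38752 + 33779))*(-8902 - 44518) = (-13098 + 1/(-4973))*(-53420) = (-13098 - 1/4973)*(-53420) = -65136355/4973*(-53420) = 3479584084100/4973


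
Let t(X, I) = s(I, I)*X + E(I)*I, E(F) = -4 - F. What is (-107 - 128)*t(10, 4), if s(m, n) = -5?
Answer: 19270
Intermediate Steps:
t(X, I) = -5*X + I*(-4 - I) (t(X, I) = -5*X + (-4 - I)*I = -5*X + I*(-4 - I))
(-107 - 128)*t(10, 4) = (-107 - 128)*(-5*10 - 1*4*(4 + 4)) = -235*(-50 - 1*4*8) = -235*(-50 - 32) = -235*(-82) = 19270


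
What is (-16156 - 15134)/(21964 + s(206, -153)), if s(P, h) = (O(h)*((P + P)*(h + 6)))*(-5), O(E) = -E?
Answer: -15645/23176712 ≈ -0.00067503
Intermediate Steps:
s(P, h) = 10*P*h*(6 + h) (s(P, h) = ((-h)*((P + P)*(h + 6)))*(-5) = ((-h)*((2*P)*(6 + h)))*(-5) = ((-h)*(2*P*(6 + h)))*(-5) = -2*P*h*(6 + h)*(-5) = 10*P*h*(6 + h))
(-16156 - 15134)/(21964 + s(206, -153)) = (-16156 - 15134)/(21964 + 10*206*(-153)*(6 - 153)) = -31290/(21964 + 10*206*(-153)*(-147)) = -31290/(21964 + 46331460) = -31290/46353424 = -31290*1/46353424 = -15645/23176712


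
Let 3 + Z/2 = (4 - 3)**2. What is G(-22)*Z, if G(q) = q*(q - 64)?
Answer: -7568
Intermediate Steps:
G(q) = q*(-64 + q)
Z = -4 (Z = -6 + 2*(4 - 3)**2 = -6 + 2*1**2 = -6 + 2*1 = -6 + 2 = -4)
G(-22)*Z = -22*(-64 - 22)*(-4) = -22*(-86)*(-4) = 1892*(-4) = -7568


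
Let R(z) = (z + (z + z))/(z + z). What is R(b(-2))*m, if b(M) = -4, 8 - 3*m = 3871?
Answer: -3863/2 ≈ -1931.5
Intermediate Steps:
m = -3863/3 (m = 8/3 - ⅓*3871 = 8/3 - 3871/3 = -3863/3 ≈ -1287.7)
R(z) = 3/2 (R(z) = (z + 2*z)/((2*z)) = (3*z)*(1/(2*z)) = 3/2)
R(b(-2))*m = (3/2)*(-3863/3) = -3863/2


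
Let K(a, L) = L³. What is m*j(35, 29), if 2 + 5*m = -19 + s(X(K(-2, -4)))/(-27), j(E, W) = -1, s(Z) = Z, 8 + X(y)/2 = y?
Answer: 47/15 ≈ 3.1333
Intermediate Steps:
X(y) = -16 + 2*y
m = -47/15 (m = -⅖ + (-19 + (-16 + 2*(-4)³)/(-27))/5 = -⅖ + (-19 + (-16 + 2*(-64))*(-1/27))/5 = -⅖ + (-19 + (-16 - 128)*(-1/27))/5 = -⅖ + (-19 - 144*(-1/27))/5 = -⅖ + (-19 + 16/3)/5 = -⅖ + (⅕)*(-41/3) = -⅖ - 41/15 = -47/15 ≈ -3.1333)
m*j(35, 29) = -47/15*(-1) = 47/15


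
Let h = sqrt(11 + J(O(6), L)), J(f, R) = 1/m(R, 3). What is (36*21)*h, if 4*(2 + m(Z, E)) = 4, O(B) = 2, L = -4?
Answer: 756*sqrt(10) ≈ 2390.7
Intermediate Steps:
m(Z, E) = -1 (m(Z, E) = -2 + (1/4)*4 = -2 + 1 = -1)
J(f, R) = -1 (J(f, R) = 1/(-1) = -1)
h = sqrt(10) (h = sqrt(11 - 1) = sqrt(10) ≈ 3.1623)
(36*21)*h = (36*21)*sqrt(10) = 756*sqrt(10)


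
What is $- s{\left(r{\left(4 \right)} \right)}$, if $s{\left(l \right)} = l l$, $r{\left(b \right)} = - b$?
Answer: $-16$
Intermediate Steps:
$s{\left(l \right)} = l^{2}$
$- s{\left(r{\left(4 \right)} \right)} = - \left(\left(-1\right) 4\right)^{2} = - \left(-4\right)^{2} = \left(-1\right) 16 = -16$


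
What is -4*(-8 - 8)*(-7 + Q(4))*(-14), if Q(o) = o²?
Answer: -8064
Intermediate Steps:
-4*(-8 - 8)*(-7 + Q(4))*(-14) = -4*(-8 - 8)*(-7 + 4²)*(-14) = -(-64)*(-7 + 16)*(-14) = -(-64)*9*(-14) = -4*(-144)*(-14) = 576*(-14) = -8064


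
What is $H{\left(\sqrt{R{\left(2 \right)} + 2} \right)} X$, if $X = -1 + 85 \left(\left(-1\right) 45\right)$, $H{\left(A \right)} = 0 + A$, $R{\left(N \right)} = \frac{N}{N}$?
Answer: $- 3826 \sqrt{3} \approx -6626.8$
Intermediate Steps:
$R{\left(N \right)} = 1$
$H{\left(A \right)} = A$
$X = -3826$ ($X = -1 + 85 \left(-45\right) = -1 - 3825 = -3826$)
$H{\left(\sqrt{R{\left(2 \right)} + 2} \right)} X = \sqrt{1 + 2} \left(-3826\right) = \sqrt{3} \left(-3826\right) = - 3826 \sqrt{3}$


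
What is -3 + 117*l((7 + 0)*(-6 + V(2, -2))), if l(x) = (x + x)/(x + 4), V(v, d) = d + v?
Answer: 4857/19 ≈ 255.63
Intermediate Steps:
l(x) = 2*x/(4 + x) (l(x) = (2*x)/(4 + x) = 2*x/(4 + x))
-3 + 117*l((7 + 0)*(-6 + V(2, -2))) = -3 + 117*(2*((7 + 0)*(-6 + (-2 + 2)))/(4 + (7 + 0)*(-6 + (-2 + 2)))) = -3 + 117*(2*(7*(-6 + 0))/(4 + 7*(-6 + 0))) = -3 + 117*(2*(7*(-6))/(4 + 7*(-6))) = -3 + 117*(2*(-42)/(4 - 42)) = -3 + 117*(2*(-42)/(-38)) = -3 + 117*(2*(-42)*(-1/38)) = -3 + 117*(42/19) = -3 + 4914/19 = 4857/19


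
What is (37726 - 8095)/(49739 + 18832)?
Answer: 9877/22857 ≈ 0.43212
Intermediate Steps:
(37726 - 8095)/(49739 + 18832) = 29631/68571 = 29631*(1/68571) = 9877/22857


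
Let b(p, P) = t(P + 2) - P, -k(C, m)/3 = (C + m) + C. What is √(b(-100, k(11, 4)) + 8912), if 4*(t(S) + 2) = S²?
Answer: 8*√163 ≈ 102.14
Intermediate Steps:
k(C, m) = -6*C - 3*m (k(C, m) = -3*((C + m) + C) = -3*(m + 2*C) = -6*C - 3*m)
t(S) = -2 + S²/4
b(p, P) = -2 - P + (2 + P)²/4 (b(p, P) = (-2 + (P + 2)²/4) - P = (-2 + (2 + P)²/4) - P = -2 - P + (2 + P)²/4)
√(b(-100, k(11, 4)) + 8912) = √((-1 + (-6*11 - 3*4)²/4) + 8912) = √((-1 + (-66 - 12)²/4) + 8912) = √((-1 + (¼)*(-78)²) + 8912) = √((-1 + (¼)*6084) + 8912) = √((-1 + 1521) + 8912) = √(1520 + 8912) = √10432 = 8*√163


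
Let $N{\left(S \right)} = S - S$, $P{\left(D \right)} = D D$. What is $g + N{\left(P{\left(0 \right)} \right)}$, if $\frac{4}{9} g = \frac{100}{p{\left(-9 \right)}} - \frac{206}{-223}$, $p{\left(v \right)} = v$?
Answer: $- \frac{10223}{446} \approx -22.922$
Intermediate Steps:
$P{\left(D \right)} = D^{2}$
$N{\left(S \right)} = 0$
$g = - \frac{10223}{446}$ ($g = \frac{9 \left(\frac{100}{-9} - \frac{206}{-223}\right)}{4} = \frac{9 \left(100 \left(- \frac{1}{9}\right) - - \frac{206}{223}\right)}{4} = \frac{9 \left(- \frac{100}{9} + \frac{206}{223}\right)}{4} = \frac{9}{4} \left(- \frac{20446}{2007}\right) = - \frac{10223}{446} \approx -22.922$)
$g + N{\left(P{\left(0 \right)} \right)} = - \frac{10223}{446} + 0 = - \frac{10223}{446}$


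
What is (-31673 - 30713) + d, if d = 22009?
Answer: -40377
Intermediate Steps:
(-31673 - 30713) + d = (-31673 - 30713) + 22009 = -62386 + 22009 = -40377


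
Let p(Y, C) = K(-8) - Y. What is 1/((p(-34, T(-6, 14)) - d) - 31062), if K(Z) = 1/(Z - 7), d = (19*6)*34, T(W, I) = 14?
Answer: -15/523561 ≈ -2.8650e-5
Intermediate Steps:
d = 3876 (d = 114*34 = 3876)
K(Z) = 1/(-7 + Z)
p(Y, C) = -1/15 - Y (p(Y, C) = 1/(-7 - 8) - Y = 1/(-15) - Y = -1/15 - Y)
1/((p(-34, T(-6, 14)) - d) - 31062) = 1/(((-1/15 - 1*(-34)) - 1*3876) - 31062) = 1/(((-1/15 + 34) - 3876) - 31062) = 1/((509/15 - 3876) - 31062) = 1/(-57631/15 - 31062) = 1/(-523561/15) = -15/523561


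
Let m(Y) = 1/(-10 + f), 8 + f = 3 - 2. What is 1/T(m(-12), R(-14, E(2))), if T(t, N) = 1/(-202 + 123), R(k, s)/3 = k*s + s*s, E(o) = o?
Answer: -79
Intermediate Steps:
R(k, s) = 3*s² + 3*k*s (R(k, s) = 3*(k*s + s*s) = 3*(k*s + s²) = 3*(s² + k*s) = 3*s² + 3*k*s)
f = -7 (f = -8 + (3 - 2) = -8 + 1 = -7)
m(Y) = -1/17 (m(Y) = 1/(-10 - 7) = 1/(-17) = -1/17)
T(t, N) = -1/79 (T(t, N) = 1/(-79) = -1/79)
1/T(m(-12), R(-14, E(2))) = 1/(-1/79) = -79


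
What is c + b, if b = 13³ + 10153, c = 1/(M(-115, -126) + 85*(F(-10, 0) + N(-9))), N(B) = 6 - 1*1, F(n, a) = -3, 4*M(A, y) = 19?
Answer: 8632654/699 ≈ 12350.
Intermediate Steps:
M(A, y) = 19/4 (M(A, y) = (¼)*19 = 19/4)
N(B) = 5 (N(B) = 6 - 1 = 5)
c = 4/699 (c = 1/(19/4 + 85*(-3 + 5)) = 1/(19/4 + 85*2) = 1/(19/4 + 170) = 1/(699/4) = 4/699 ≈ 0.0057225)
b = 12350 (b = 2197 + 10153 = 12350)
c + b = 4/699 + 12350 = 8632654/699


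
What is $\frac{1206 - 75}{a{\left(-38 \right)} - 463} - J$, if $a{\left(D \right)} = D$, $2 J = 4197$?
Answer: $- \frac{701653}{334} \approx -2100.8$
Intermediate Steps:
$J = \frac{4197}{2}$ ($J = \frac{1}{2} \cdot 4197 = \frac{4197}{2} \approx 2098.5$)
$\frac{1206 - 75}{a{\left(-38 \right)} - 463} - J = \frac{1206 - 75}{-38 - 463} - \frac{4197}{2} = \frac{1131}{-501} - \frac{4197}{2} = 1131 \left(- \frac{1}{501}\right) - \frac{4197}{2} = - \frac{377}{167} - \frac{4197}{2} = - \frac{701653}{334}$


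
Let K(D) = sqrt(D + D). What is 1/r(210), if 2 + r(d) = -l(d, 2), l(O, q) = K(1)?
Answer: -1 + sqrt(2)/2 ≈ -0.29289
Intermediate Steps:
K(D) = sqrt(2)*sqrt(D) (K(D) = sqrt(2*D) = sqrt(2)*sqrt(D))
l(O, q) = sqrt(2) (l(O, q) = sqrt(2)*sqrt(1) = sqrt(2)*1 = sqrt(2))
r(d) = -2 - sqrt(2)
1/r(210) = 1/(-2 - sqrt(2))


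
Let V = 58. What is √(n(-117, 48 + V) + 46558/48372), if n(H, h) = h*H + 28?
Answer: I*√7237764137010/24186 ≈ 111.23*I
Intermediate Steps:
n(H, h) = 28 + H*h (n(H, h) = H*h + 28 = 28 + H*h)
√(n(-117, 48 + V) + 46558/48372) = √((28 - 117*(48 + 58)) + 46558/48372) = √((28 - 117*106) + 46558*(1/48372)) = √((28 - 12402) + 23279/24186) = √(-12374 + 23279/24186) = √(-299254285/24186) = I*√7237764137010/24186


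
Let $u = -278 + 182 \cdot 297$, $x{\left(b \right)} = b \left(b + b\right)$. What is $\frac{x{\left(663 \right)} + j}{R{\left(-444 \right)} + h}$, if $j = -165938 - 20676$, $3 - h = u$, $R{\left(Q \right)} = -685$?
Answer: $- \frac{346262}{27229} \approx -12.717$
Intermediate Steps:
$x{\left(b \right)} = 2 b^{2}$ ($x{\left(b \right)} = b 2 b = 2 b^{2}$)
$u = 53776$ ($u = -278 + 54054 = 53776$)
$h = -53773$ ($h = 3 - 53776 = -53773$)
$j = -186614$ ($j = -165938 - 20676 = -186614$)
$\frac{x{\left(663 \right)} + j}{R{\left(-444 \right)} + h} = \frac{2 \cdot 663^{2} - 186614}{-685 - 53773} = \frac{2 \cdot 439569 - 186614}{-54458} = \left(879138 - 186614\right) \left(- \frac{1}{54458}\right) = 692524 \left(- \frac{1}{54458}\right) = - \frac{346262}{27229}$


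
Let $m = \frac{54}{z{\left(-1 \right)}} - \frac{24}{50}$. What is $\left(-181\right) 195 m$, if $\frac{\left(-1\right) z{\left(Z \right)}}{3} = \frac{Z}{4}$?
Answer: $- \frac{12621492}{5} \approx -2.5243 \cdot 10^{6}$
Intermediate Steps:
$z{\left(Z \right)} = - \frac{3 Z}{4}$ ($z{\left(Z \right)} = - 3 \frac{Z}{4} = - \frac{3 Z}{4}$)
$m = \frac{1788}{25}$ ($m = \frac{54}{\left(- \frac{3}{4}\right) \left(-1\right)} - \frac{24}{50} = \frac{54}{\frac{3}{4}} - \frac{12}{25} = 54 \cdot \frac{4}{3} - \frac{12}{25} = 72 - \frac{12}{25} = \frac{1788}{25} \approx 71.52$)
$\left(-181\right) 195 m = \left(-181\right) 195 \cdot \frac{1788}{25} = \left(-35295\right) \frac{1788}{25} = - \frac{12621492}{5}$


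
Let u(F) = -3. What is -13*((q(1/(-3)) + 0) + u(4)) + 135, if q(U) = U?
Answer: 535/3 ≈ 178.33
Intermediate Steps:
-13*((q(1/(-3)) + 0) + u(4)) + 135 = -13*((1/(-3) + 0) - 3) + 135 = -13*((-1/3 + 0) - 3) + 135 = -13*(-1/3 - 3) + 135 = -13*(-10/3) + 135 = 130/3 + 135 = 535/3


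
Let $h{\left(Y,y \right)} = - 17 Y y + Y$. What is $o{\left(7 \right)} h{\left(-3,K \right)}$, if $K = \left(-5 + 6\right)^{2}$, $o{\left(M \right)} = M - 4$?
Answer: $144$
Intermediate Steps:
$o{\left(M \right)} = -4 + M$ ($o{\left(M \right)} = M - 4 = -4 + M$)
$K = 1$ ($K = 1^{2} = 1$)
$h{\left(Y,y \right)} = Y - 17 Y y$ ($h{\left(Y,y \right)} = - 17 Y y + Y = Y - 17 Y y$)
$o{\left(7 \right)} h{\left(-3,K \right)} = \left(-4 + 7\right) \left(- 3 \left(1 - 17\right)\right) = 3 \left(- 3 \left(1 - 17\right)\right) = 3 \left(\left(-3\right) \left(-16\right)\right) = 3 \cdot 48 = 144$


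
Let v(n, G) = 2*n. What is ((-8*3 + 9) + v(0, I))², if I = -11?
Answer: 225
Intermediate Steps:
((-8*3 + 9) + v(0, I))² = ((-8*3 + 9) + 2*0)² = ((-24 + 9) + 0)² = (-15 + 0)² = (-15)² = 225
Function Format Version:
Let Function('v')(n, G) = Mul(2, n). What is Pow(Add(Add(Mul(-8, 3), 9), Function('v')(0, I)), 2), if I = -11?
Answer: 225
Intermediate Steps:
Pow(Add(Add(Mul(-8, 3), 9), Function('v')(0, I)), 2) = Pow(Add(Add(Mul(-8, 3), 9), Mul(2, 0)), 2) = Pow(Add(Add(-24, 9), 0), 2) = Pow(Add(-15, 0), 2) = Pow(-15, 2) = 225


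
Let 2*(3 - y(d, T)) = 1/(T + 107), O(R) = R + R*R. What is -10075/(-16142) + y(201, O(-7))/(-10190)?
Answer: 15289765847/24508560020 ≈ 0.62385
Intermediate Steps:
O(R) = R + R**2
y(d, T) = 3 - 1/(2*(107 + T)) (y(d, T) = 3 - 1/(2*(T + 107)) = 3 - 1/(2*(107 + T)))
-10075/(-16142) + y(201, O(-7))/(-10190) = -10075/(-16142) + ((641 + 6*(-7*(1 - 7)))/(2*(107 - 7*(1 - 7))))/(-10190) = -10075*(-1/16142) + ((641 + 6*(-7*(-6)))/(2*(107 - 7*(-6))))*(-1/10190) = 10075/16142 + ((641 + 6*42)/(2*(107 + 42)))*(-1/10190) = 10075/16142 + ((1/2)*(641 + 252)/149)*(-1/10190) = 10075/16142 + ((1/2)*(1/149)*893)*(-1/10190) = 10075/16142 + (893/298)*(-1/10190) = 10075/16142 - 893/3036620 = 15289765847/24508560020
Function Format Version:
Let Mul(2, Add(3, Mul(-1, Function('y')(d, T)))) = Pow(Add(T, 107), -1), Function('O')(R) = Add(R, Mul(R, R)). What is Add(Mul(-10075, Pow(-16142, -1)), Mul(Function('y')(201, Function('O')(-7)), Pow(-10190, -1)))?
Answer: Rational(15289765847, 24508560020) ≈ 0.62385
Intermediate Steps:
Function('O')(R) = Add(R, Pow(R, 2))
Function('y')(d, T) = Add(3, Mul(Rational(-1, 2), Pow(Add(107, T), -1))) (Function('y')(d, T) = Add(3, Mul(Rational(-1, 2), Pow(Add(T, 107), -1))) = Add(3, Mul(Rational(-1, 2), Pow(Add(107, T), -1))))
Add(Mul(-10075, Pow(-16142, -1)), Mul(Function('y')(201, Function('O')(-7)), Pow(-10190, -1))) = Add(Mul(-10075, Pow(-16142, -1)), Mul(Mul(Rational(1, 2), Pow(Add(107, Mul(-7, Add(1, -7))), -1), Add(641, Mul(6, Mul(-7, Add(1, -7))))), Pow(-10190, -1))) = Add(Mul(-10075, Rational(-1, 16142)), Mul(Mul(Rational(1, 2), Pow(Add(107, Mul(-7, -6)), -1), Add(641, Mul(6, Mul(-7, -6)))), Rational(-1, 10190))) = Add(Rational(10075, 16142), Mul(Mul(Rational(1, 2), Pow(Add(107, 42), -1), Add(641, Mul(6, 42))), Rational(-1, 10190))) = Add(Rational(10075, 16142), Mul(Mul(Rational(1, 2), Pow(149, -1), Add(641, 252)), Rational(-1, 10190))) = Add(Rational(10075, 16142), Mul(Mul(Rational(1, 2), Rational(1, 149), 893), Rational(-1, 10190))) = Add(Rational(10075, 16142), Mul(Rational(893, 298), Rational(-1, 10190))) = Add(Rational(10075, 16142), Rational(-893, 3036620)) = Rational(15289765847, 24508560020)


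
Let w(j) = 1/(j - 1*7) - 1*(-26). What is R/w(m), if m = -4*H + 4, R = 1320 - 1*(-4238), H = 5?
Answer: 127834/597 ≈ 214.13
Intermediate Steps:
R = 5558 (R = 1320 + 4238 = 5558)
m = -16 (m = -4*5 + 4 = -20 + 4 = -16)
w(j) = 26 + 1/(-7 + j) (w(j) = 1/(j - 7) + 26 = 1/(-7 + j) + 26 = 26 + 1/(-7 + j))
R/w(m) = 5558/(((-181 + 26*(-16))/(-7 - 16))) = 5558/(((-181 - 416)/(-23))) = 5558/((-1/23*(-597))) = 5558/(597/23) = 5558*(23/597) = 127834/597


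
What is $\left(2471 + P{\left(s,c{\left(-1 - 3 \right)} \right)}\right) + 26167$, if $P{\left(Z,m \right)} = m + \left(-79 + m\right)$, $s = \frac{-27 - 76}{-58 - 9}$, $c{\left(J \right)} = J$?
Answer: $28551$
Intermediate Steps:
$s = \frac{103}{67}$ ($s = - \frac{103}{-67} = \left(-103\right) \left(- \frac{1}{67}\right) = \frac{103}{67} \approx 1.5373$)
$P{\left(Z,m \right)} = -79 + 2 m$
$\left(2471 + P{\left(s,c{\left(-1 - 3 \right)} \right)}\right) + 26167 = \left(2471 - \left(79 - 2 \left(-1 - 3\right)\right)\right) + 26167 = \left(2471 + \left(-79 + 2 \left(-4\right)\right)\right) + 26167 = \left(2471 - 87\right) + 26167 = 2384 + 26167 = 28551$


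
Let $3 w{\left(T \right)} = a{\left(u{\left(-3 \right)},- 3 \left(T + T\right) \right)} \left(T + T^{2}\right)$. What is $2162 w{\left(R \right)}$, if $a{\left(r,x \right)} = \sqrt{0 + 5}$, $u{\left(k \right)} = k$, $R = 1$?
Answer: $\frac{4324 \sqrt{5}}{3} \approx 3222.9$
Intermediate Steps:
$a{\left(r,x \right)} = \sqrt{5}$
$w{\left(T \right)} = \frac{\sqrt{5} \left(T + T^{2}\right)}{3}$
$2162 w{\left(R \right)} = 2162 \cdot \frac{1}{3} \cdot 1 \sqrt{5} \left(1 + 1\right) = 2162 \cdot \frac{1}{3} \cdot 1 \sqrt{5} \cdot 2 = 2162 \frac{2 \sqrt{5}}{3} = \frac{4324 \sqrt{5}}{3}$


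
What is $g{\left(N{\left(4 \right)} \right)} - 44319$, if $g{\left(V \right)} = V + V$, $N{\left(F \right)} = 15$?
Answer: $-44289$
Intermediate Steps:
$g{\left(V \right)} = 2 V$
$g{\left(N{\left(4 \right)} \right)} - 44319 = 2 \cdot 15 - 44319 = 30 - 44319 = -44289$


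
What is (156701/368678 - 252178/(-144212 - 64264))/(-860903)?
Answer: -15705109795/8271180963859923 ≈ -1.8988e-6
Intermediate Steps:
(156701/368678 - 252178/(-144212 - 64264))/(-860903) = (156701*(1/368678) - 252178/(-208476))*(-1/860903) = (156701/368678 - 252178*(-1/208476))*(-1/860903) = (156701/368678 + 126089/104238)*(-1/860903) = (15705109795/9607564341)*(-1/860903) = -15705109795/8271180963859923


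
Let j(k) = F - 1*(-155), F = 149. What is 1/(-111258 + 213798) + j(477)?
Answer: 31172161/102540 ≈ 304.00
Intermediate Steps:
j(k) = 304 (j(k) = 149 - 1*(-155) = 149 + 155 = 304)
1/(-111258 + 213798) + j(477) = 1/(-111258 + 213798) + 304 = 1/102540 + 304 = 31172161/102540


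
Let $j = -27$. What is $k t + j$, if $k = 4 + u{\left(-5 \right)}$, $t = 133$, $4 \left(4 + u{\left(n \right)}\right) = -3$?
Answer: $- \frac{507}{4} \approx -126.75$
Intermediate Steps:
$u{\left(n \right)} = - \frac{19}{4}$ ($u{\left(n \right)} = -4 + \frac{1}{4} \left(-3\right) = -4 - \frac{3}{4} = - \frac{19}{4}$)
$k = - \frac{3}{4}$ ($k = 4 - \frac{19}{4} = - \frac{3}{4} \approx -0.75$)
$k t + j = \left(- \frac{3}{4}\right) 133 - 27 = - \frac{399}{4} - 27 = - \frac{507}{4}$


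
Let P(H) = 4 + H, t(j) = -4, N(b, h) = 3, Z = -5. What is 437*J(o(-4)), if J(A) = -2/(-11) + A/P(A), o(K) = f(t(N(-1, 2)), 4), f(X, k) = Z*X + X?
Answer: 23598/55 ≈ 429.05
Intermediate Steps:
f(X, k) = -4*X (f(X, k) = -5*X + X = -4*X)
o(K) = 16 (o(K) = -4*(-4) = 16)
J(A) = 2/11 + A/(4 + A) (J(A) = -2/(-11) + A/(4 + A) = -2*(-1/11) + A/(4 + A) = 2/11 + A/(4 + A))
437*J(o(-4)) = 437*((8 + 13*16)/(11*(4 + 16))) = 437*((1/11)*(8 + 208)/20) = 437*((1/11)*(1/20)*216) = 437*(54/55) = 23598/55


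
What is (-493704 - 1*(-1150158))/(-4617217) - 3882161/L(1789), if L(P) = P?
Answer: -17925954162143/8260201213 ≈ -2170.2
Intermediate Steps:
(-493704 - 1*(-1150158))/(-4617217) - 3882161/L(1789) = (-493704 - 1*(-1150158))/(-4617217) - 3882161/1789 = (-493704 + 1150158)*(-1/4617217) - 3882161*1/1789 = 656454*(-1/4617217) - 3882161/1789 = -656454/4617217 - 3882161/1789 = -17925954162143/8260201213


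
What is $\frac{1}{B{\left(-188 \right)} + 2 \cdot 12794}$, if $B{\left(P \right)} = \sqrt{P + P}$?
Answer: $\frac{6397}{163686530} - \frac{i \sqrt{94}}{327373060} \approx 3.9081 \cdot 10^{-5} - 2.9616 \cdot 10^{-8} i$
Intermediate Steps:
$B{\left(P \right)} = \sqrt{2} \sqrt{P}$ ($B{\left(P \right)} = \sqrt{2 P} = \sqrt{2} \sqrt{P}$)
$\frac{1}{B{\left(-188 \right)} + 2 \cdot 12794} = \frac{1}{\sqrt{2} \sqrt{-188} + 2 \cdot 12794} = \frac{1}{\sqrt{2} \cdot 2 i \sqrt{47} + 25588} = \frac{1}{2 i \sqrt{94} + 25588} = \frac{1}{25588 + 2 i \sqrt{94}}$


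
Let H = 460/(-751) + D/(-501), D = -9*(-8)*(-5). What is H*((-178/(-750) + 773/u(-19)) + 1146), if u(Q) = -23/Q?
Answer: 8189566504/43268865 ≈ 189.27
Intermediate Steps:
D = -360 (D = 72*(-5) = -360)
H = 13300/125417 (H = 460/(-751) - 360/(-501) = 460*(-1/751) - 360*(-1/501) = -460/751 + 120/167 = 13300/125417 ≈ 0.10605)
H*((-178/(-750) + 773/u(-19)) + 1146) = 13300*((-178/(-750) + 773/((-23/(-19)))) + 1146)/125417 = 13300*((-178*(-1/750) + 773/((-23*(-1/19)))) + 1146)/125417 = 13300*((89/375 + 773/(23/19)) + 1146)/125417 = 13300*((89/375 + 773*(19/23)) + 1146)/125417 = 13300*((89/375 + 14687/23) + 1146)/125417 = 13300*(5509672/8625 + 1146)/125417 = (13300/125417)*(15393922/8625) = 8189566504/43268865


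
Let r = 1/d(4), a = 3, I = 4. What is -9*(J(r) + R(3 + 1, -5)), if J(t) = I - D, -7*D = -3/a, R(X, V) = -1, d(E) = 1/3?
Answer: -180/7 ≈ -25.714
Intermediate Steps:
d(E) = 1/3
D = 1/7 (D = -(-3)/(7*3) = -1/7*(-1) = 1/7 ≈ 0.14286)
r = 3 (r = 1/(1/3) = 3)
J(t) = 27/7 (J(t) = 4 - 1*1/7 = 4 - 1/7 = 27/7)
-9*(J(r) + R(3 + 1, -5)) = -9*(27/7 - 1) = -9*20/7 = -180/7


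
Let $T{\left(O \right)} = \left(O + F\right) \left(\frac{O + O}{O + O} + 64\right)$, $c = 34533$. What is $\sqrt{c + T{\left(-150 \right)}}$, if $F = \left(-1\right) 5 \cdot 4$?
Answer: $\sqrt{23483} \approx 153.24$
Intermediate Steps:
$F = -20$ ($F = \left(-5\right) 4 = -20$)
$T{\left(O \right)} = -1300 + 65 O$ ($T{\left(O \right)} = \left(O - 20\right) \left(\frac{O + O}{O + O} + 64\right) = \left(-20 + O\right) \left(\frac{2 O}{2 O} + 64\right) = \left(-20 + O\right) \left(2 O \frac{1}{2 O} + 64\right) = \left(-20 + O\right) \left(1 + 64\right) = \left(-20 + O\right) 65 = -1300 + 65 O$)
$\sqrt{c + T{\left(-150 \right)}} = \sqrt{34533 + \left(-1300 + 65 \left(-150\right)\right)} = \sqrt{34533 - 11050} = \sqrt{23483}$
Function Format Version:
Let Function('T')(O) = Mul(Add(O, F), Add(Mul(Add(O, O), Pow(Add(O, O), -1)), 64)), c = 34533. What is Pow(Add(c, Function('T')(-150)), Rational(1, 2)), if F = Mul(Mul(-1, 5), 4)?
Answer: Pow(23483, Rational(1, 2)) ≈ 153.24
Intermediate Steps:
F = -20 (F = Mul(-5, 4) = -20)
Function('T')(O) = Add(-1300, Mul(65, O)) (Function('T')(O) = Mul(Add(O, -20), Add(Mul(Add(O, O), Pow(Add(O, O), -1)), 64)) = Mul(Add(-20, O), Add(Mul(Mul(2, O), Pow(Mul(2, O), -1)), 64)) = Mul(Add(-20, O), Add(Mul(Mul(2, O), Mul(Rational(1, 2), Pow(O, -1))), 64)) = Mul(Add(-20, O), Add(1, 64)) = Mul(Add(-20, O), 65) = Add(-1300, Mul(65, O)))
Pow(Add(c, Function('T')(-150)), Rational(1, 2)) = Pow(Add(34533, Add(-1300, Mul(65, -150))), Rational(1, 2)) = Pow(Add(34533, Add(-1300, -9750)), Rational(1, 2)) = Pow(Add(34533, -11050), Rational(1, 2)) = Pow(23483, Rational(1, 2))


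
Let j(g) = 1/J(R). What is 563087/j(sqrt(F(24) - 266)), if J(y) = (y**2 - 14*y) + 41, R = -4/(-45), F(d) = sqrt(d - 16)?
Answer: 45340328327/2025 ≈ 2.2390e+7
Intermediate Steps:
F(d) = sqrt(-16 + d)
R = 4/45 (R = -4*(-1/45) = 4/45 ≈ 0.088889)
J(y) = 41 + y**2 - 14*y
j(g) = 2025/80521 (j(g) = 1/(41 + (4/45)**2 - 14*4/45) = 1/(41 + 16/2025 - 56/45) = 1/(80521/2025) = 2025/80521)
563087/j(sqrt(F(24) - 266)) = 563087/(2025/80521) = 563087*(80521/2025) = 45340328327/2025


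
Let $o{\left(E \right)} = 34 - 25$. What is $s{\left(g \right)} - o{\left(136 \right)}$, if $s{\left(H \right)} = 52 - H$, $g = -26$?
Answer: $69$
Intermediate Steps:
$o{\left(E \right)} = 9$ ($o{\left(E \right)} = 34 - 25 = 9$)
$s{\left(g \right)} - o{\left(136 \right)} = \left(52 - -26\right) - 9 = \left(52 + 26\right) - 9 = 78 - 9 = 69$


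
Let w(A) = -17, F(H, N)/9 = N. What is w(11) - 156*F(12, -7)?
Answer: 9811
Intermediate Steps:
F(H, N) = 9*N
w(11) - 156*F(12, -7) = -17 - 1404*(-7) = -17 - 156*(-63) = -17 + 9828 = 9811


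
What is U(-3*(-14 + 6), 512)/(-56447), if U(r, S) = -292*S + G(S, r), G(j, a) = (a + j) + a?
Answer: 148944/56447 ≈ 2.6387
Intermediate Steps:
G(j, a) = j + 2*a
U(r, S) = -291*S + 2*r (U(r, S) = -292*S + (S + 2*r) = -291*S + 2*r)
U(-3*(-14 + 6), 512)/(-56447) = (-291*512 + 2*(-3*(-14 + 6)))/(-56447) = (-148992 + 2*(-3*(-8)))*(-1/56447) = (-148992 + 2*24)*(-1/56447) = (-148992 + 48)*(-1/56447) = -148944*(-1/56447) = 148944/56447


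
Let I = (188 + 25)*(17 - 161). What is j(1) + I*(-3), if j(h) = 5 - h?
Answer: 92020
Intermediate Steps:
I = -30672 (I = 213*(-144) = -30672)
j(1) + I*(-3) = (5 - 1*1) - 30672*(-3) = (5 - 1) + 92016 = 4 + 92016 = 92020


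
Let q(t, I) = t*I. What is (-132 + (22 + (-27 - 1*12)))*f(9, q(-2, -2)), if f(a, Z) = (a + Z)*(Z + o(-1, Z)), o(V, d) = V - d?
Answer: 1937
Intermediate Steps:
q(t, I) = I*t
f(a, Z) = -Z - a (f(a, Z) = (a + Z)*(Z + (-1 - Z)) = (Z + a)*(-1) = -Z - a)
(-132 + (22 + (-27 - 1*12)))*f(9, q(-2, -2)) = (-132 + (22 + (-27 - 1*12)))*(-(-2)*(-2) - 1*9) = (-132 + (22 + (-27 - 12)))*(-1*4 - 9) = (-132 + (22 - 39))*(-4 - 9) = (-132 - 17)*(-13) = -149*(-13) = 1937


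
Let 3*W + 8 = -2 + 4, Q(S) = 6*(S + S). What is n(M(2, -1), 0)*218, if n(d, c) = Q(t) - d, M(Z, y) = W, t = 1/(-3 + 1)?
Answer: -872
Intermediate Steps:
t = -1/2 (t = 1/(-2) = -1/2 ≈ -0.50000)
Q(S) = 12*S (Q(S) = 6*(2*S) = 12*S)
W = -2 (W = -8/3 + (-2 + 4)/3 = -8/3 + (1/3)*2 = -8/3 + 2/3 = -2)
M(Z, y) = -2
n(d, c) = -6 - d (n(d, c) = 12*(-1/2) - d = -6 - d)
n(M(2, -1), 0)*218 = (-6 - 1*(-2))*218 = (-6 + 2)*218 = -4*218 = -872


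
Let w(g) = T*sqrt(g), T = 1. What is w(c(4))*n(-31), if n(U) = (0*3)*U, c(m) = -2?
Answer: 0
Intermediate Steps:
w(g) = sqrt(g) (w(g) = 1*sqrt(g) = sqrt(g))
n(U) = 0 (n(U) = 0*U = 0)
w(c(4))*n(-31) = sqrt(-2)*0 = (I*sqrt(2))*0 = 0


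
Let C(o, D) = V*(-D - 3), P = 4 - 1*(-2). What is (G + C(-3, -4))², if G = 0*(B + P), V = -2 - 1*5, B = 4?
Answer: 49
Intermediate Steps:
P = 6 (P = 4 + 2 = 6)
V = -7 (V = -2 - 5 = -7)
C(o, D) = 21 + 7*D (C(o, D) = -7*(-D - 3) = -7*(-3 - D) = 21 + 7*D)
G = 0 (G = 0*(4 + 6) = 0*10 = 0)
(G + C(-3, -4))² = (0 + (21 + 7*(-4)))² = (0 + (21 - 28))² = (0 - 7)² = (-7)² = 49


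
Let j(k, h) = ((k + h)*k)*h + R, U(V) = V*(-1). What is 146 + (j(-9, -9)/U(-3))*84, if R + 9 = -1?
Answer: -40958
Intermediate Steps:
R = -10 (R = -9 - 1 = -10)
U(V) = -V
j(k, h) = -10 + h*k*(h + k) (j(k, h) = ((k + h)*k)*h - 10 = ((h + k)*k)*h - 10 = (k*(h + k))*h - 10 = h*k*(h + k) - 10 = -10 + h*k*(h + k))
146 + (j(-9, -9)/U(-3))*84 = 146 + ((-10 - 9*(-9)² - 9*(-9)²)/((-1*(-3))))*84 = 146 + ((-10 - 9*81 - 9*81)/3)*84 = 146 + ((-10 - 729 - 729)*(⅓))*84 = 146 - 1468*⅓*84 = 146 - 1468/3*84 = 146 - 41104 = -40958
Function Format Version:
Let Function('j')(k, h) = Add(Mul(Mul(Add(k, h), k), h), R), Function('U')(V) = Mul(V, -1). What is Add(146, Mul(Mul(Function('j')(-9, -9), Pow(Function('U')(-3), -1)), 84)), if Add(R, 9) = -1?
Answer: -40958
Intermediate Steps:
R = -10 (R = Add(-9, -1) = -10)
Function('U')(V) = Mul(-1, V)
Function('j')(k, h) = Add(-10, Mul(h, k, Add(h, k))) (Function('j')(k, h) = Add(Mul(Mul(Add(k, h), k), h), -10) = Add(Mul(Mul(Add(h, k), k), h), -10) = Add(Mul(Mul(k, Add(h, k)), h), -10) = Add(Mul(h, k, Add(h, k)), -10) = Add(-10, Mul(h, k, Add(h, k))))
Add(146, Mul(Mul(Function('j')(-9, -9), Pow(Function('U')(-3), -1)), 84)) = Add(146, Mul(Mul(Add(-10, Mul(-9, Pow(-9, 2)), Mul(-9, Pow(-9, 2))), Pow(Mul(-1, -3), -1)), 84)) = Add(146, Mul(Mul(Add(-10, Mul(-9, 81), Mul(-9, 81)), Pow(3, -1)), 84)) = Add(146, Mul(Mul(Add(-10, -729, -729), Rational(1, 3)), 84)) = Add(146, Mul(Mul(-1468, Rational(1, 3)), 84)) = Add(146, Mul(Rational(-1468, 3), 84)) = Add(146, -41104) = -40958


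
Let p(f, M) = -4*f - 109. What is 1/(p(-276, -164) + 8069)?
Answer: 1/9064 ≈ 0.00011033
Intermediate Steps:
p(f, M) = -109 - 4*f
1/(p(-276, -164) + 8069) = 1/((-109 - 4*(-276)) + 8069) = 1/((-109 + 1104) + 8069) = 1/(995 + 8069) = 1/9064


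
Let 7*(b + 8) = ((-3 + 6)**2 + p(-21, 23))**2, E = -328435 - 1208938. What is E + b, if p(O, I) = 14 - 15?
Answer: -10761603/7 ≈ -1.5374e+6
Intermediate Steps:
p(O, I) = -1
E = -1537373
b = 8/7 (b = -8 + ((-3 + 6)**2 - 1)**2/7 = -8 + (3**2 - 1)**2/7 = -8 + (9 - 1)**2/7 = -8 + (1/7)*8**2 = -8 + (1/7)*64 = -8 + 64/7 = 8/7 ≈ 1.1429)
E + b = -1537373 + 8/7 = -10761603/7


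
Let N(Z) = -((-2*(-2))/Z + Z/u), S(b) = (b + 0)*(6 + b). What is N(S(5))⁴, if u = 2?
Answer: 84623238429921/146410000 ≈ 5.7799e+5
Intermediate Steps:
S(b) = b*(6 + b)
N(Z) = -4/Z - Z/2 (N(Z) = -((-2*(-2))/Z + Z/2) = -(4/Z + Z*(½)) = -(4/Z + Z/2) = -(Z/2 + 4/Z) = -4/Z - Z/2)
N(S(5))⁴ = (-4*1/(5*(6 + 5)) - 5*(6 + 5)/2)⁴ = (-4/(5*11) - 5*11/2)⁴ = (-4/55 - ½*55)⁴ = (-4*1/55 - 55/2)⁴ = (-4/55 - 55/2)⁴ = (-3033/110)⁴ = 84623238429921/146410000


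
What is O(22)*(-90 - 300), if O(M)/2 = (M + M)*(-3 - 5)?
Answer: 274560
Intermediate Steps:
O(M) = -32*M (O(M) = 2*((M + M)*(-3 - 5)) = 2*((2*M)*(-8)) = 2*(-16*M) = -32*M)
O(22)*(-90 - 300) = (-32*22)*(-90 - 300) = -704*(-390) = 274560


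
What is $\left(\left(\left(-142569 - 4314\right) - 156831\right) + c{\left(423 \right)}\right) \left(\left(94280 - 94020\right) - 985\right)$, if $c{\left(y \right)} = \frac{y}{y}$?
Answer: $220191925$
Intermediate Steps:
$c{\left(y \right)} = 1$
$\left(\left(\left(-142569 - 4314\right) - 156831\right) + c{\left(423 \right)}\right) \left(\left(94280 - 94020\right) - 985\right) = \left(\left(\left(-142569 - 4314\right) - 156831\right) + 1\right) \left(\left(94280 - 94020\right) - 985\right) = \left(\left(-146883 - 156831\right) + 1\right) \left(260 - 985\right) = \left(-303714 + 1\right) \left(-725\right) = \left(-303713\right) \left(-725\right) = 220191925$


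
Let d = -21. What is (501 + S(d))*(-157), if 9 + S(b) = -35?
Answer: -71749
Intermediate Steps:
S(b) = -44 (S(b) = -9 - 35 = -44)
(501 + S(d))*(-157) = (501 - 44)*(-157) = 457*(-157) = -71749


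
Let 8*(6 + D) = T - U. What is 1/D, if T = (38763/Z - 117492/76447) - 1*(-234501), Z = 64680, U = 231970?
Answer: 1883654080/584418369961 ≈ 0.0032231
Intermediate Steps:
T = 55214624911641/235456760 (T = (38763/64680 - 117492/76447) - 1*(-234501) = (38763*(1/64680) - 117492*1/76447) + 234501 = (12921/21560 - 117492/76447) + 234501 = -220765119/235456760 + 234501 = 55214624911641/235456760 ≈ 2.3450e+5)
D = 584418369961/1883654080 (D = -6 + (55214624911641/235456760 - 1*231970)/8 = -6 + (55214624911641/235456760 - 231970)/8 = -6 + (⅛)*(595720294441/235456760) = -6 + 595720294441/1883654080 = 584418369961/1883654080 ≈ 310.26)
1/D = 1/(584418369961/1883654080) = 1883654080/584418369961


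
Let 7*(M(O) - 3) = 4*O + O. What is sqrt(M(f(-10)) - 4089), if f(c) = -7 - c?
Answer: I*sqrt(200109)/7 ≈ 63.905*I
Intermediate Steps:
M(O) = 3 + 5*O/7 (M(O) = 3 + (4*O + O)/7 = 3 + (5*O)/7 = 3 + 5*O/7)
sqrt(M(f(-10)) - 4089) = sqrt((3 + 5*(-7 - 1*(-10))/7) - 4089) = sqrt((3 + 5*(-7 + 10)/7) - 4089) = sqrt((3 + (5/7)*3) - 4089) = sqrt((3 + 15/7) - 4089) = sqrt(36/7 - 4089) = sqrt(-28587/7) = I*sqrt(200109)/7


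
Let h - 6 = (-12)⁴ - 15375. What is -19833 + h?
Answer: -14466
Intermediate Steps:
h = 5367 (h = 6 + ((-12)⁴ - 15375) = 6 + (20736 - 15375) = 6 + 5361 = 5367)
-19833 + h = -19833 + 5367 = -14466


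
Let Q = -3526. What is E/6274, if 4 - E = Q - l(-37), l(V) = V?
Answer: 3493/6274 ≈ 0.55674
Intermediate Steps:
E = 3493 (E = 4 - (-3526 - 1*(-37)) = 4 - (-3526 + 37) = 4 - 1*(-3489) = 4 + 3489 = 3493)
E/6274 = 3493/6274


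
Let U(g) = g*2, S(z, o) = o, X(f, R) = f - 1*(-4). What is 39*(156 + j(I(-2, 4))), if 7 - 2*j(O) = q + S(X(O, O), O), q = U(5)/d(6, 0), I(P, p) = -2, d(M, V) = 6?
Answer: 6227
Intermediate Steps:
X(f, R) = 4 + f (X(f, R) = f + 4 = 4 + f)
U(g) = 2*g
q = 5/3 (q = (2*5)/6 = 10*(⅙) = 5/3 ≈ 1.6667)
j(O) = 8/3 - O/2 (j(O) = 7/2 - (5/3 + O)/2 = 7/2 + (-⅚ - O/2) = 8/3 - O/2)
39*(156 + j(I(-2, 4))) = 39*(156 + (8/3 - ½*(-2))) = 39*(156 + (8/3 + 1)) = 39*(156 + 11/3) = 39*(479/3) = 6227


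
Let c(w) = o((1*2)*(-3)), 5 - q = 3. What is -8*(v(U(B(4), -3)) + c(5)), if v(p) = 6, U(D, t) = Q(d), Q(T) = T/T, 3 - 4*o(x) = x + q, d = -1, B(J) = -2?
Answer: -62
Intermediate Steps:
q = 2 (q = 5 - 1*3 = 5 - 3 = 2)
o(x) = ¼ - x/4 (o(x) = ¾ - (x + 2)/4 = ¾ - (2 + x)/4 = ¾ + (-½ - x/4) = ¼ - x/4)
Q(T) = 1
U(D, t) = 1
c(w) = 7/4 (c(w) = ¼ - 1*2*(-3)/4 = ¼ - (-3)/2 = ¼ - ¼*(-6) = ¼ + 3/2 = 7/4)
-8*(v(U(B(4), -3)) + c(5)) = -8*(6 + 7/4) = -8*31/4 = -62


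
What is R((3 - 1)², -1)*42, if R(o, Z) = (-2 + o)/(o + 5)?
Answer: 28/3 ≈ 9.3333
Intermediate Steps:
R(o, Z) = (-2 + o)/(5 + o)
R((3 - 1)², -1)*42 = ((-2 + (3 - 1)²)/(5 + (3 - 1)²))*42 = ((-2 + 2²)/(5 + 2²))*42 = ((-2 + 4)/(5 + 4))*42 = (2/9)*42 = 28/3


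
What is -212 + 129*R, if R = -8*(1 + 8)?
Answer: -9500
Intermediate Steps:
R = -72 (R = -8*9 = -72)
-212 + 129*R = -212 + 129*(-72) = -212 - 9288 = -9500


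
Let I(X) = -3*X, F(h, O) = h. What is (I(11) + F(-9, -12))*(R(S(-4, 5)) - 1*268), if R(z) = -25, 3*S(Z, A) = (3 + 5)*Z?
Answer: 12306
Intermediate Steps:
S(Z, A) = 8*Z/3 (S(Z, A) = ((3 + 5)*Z)/3 = (8*Z)/3 = 8*Z/3)
(I(11) + F(-9, -12))*(R(S(-4, 5)) - 1*268) = (-3*11 - 9)*(-25 - 1*268) = (-33 - 9)*(-25 - 268) = -42*(-293) = 12306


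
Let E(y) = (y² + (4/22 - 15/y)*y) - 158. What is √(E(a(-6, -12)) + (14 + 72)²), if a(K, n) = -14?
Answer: √897391/11 ≈ 86.119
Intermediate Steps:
E(y) = -158 + y² + y*(2/11 - 15/y) (E(y) = (y² + (4*(1/22) - 15/y)*y) - 158 = (y² + (2/11 - 15/y)*y) - 158 = (y² + y*(2/11 - 15/y)) - 158 = -158 + y² + y*(2/11 - 15/y))
√(E(a(-6, -12)) + (14 + 72)²) = √((-173 + (-14)² + (2/11)*(-14)) + (14 + 72)²) = √((-173 + 196 - 28/11) + 86²) = √(225/11 + 7396) = √(81581/11) = √897391/11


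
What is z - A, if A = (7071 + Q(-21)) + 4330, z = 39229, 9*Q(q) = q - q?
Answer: 27828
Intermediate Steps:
Q(q) = 0 (Q(q) = (q - q)/9 = (⅑)*0 = 0)
A = 11401 (A = (7071 + 0) + 4330 = 7071 + 4330 = 11401)
z - A = 39229 - 1*11401 = 39229 - 11401 = 27828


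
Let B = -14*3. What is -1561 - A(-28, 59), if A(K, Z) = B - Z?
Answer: -1460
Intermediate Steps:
B = -42
A(K, Z) = -42 - Z
-1561 - A(-28, 59) = -1561 - (-42 - 1*59) = -1561 - (-42 - 59) = -1561 - 1*(-101) = -1561 + 101 = -1460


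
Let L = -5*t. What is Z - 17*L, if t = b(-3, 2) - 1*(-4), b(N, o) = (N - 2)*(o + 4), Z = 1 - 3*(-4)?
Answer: -2197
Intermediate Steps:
Z = 13 (Z = 1 + 12 = 13)
b(N, o) = (-2 + N)*(4 + o)
t = -26 (t = (-8 - 2*2 + 4*(-3) - 3*2) - 1*(-4) = (-8 - 4 - 12 - 6) + 4 = -30 + 4 = -26)
L = 130 (L = -5*(-26) = 130)
Z - 17*L = 13 - 17*130 = 13 - 2210 = -2197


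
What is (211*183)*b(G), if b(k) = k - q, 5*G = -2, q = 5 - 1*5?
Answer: -77226/5 ≈ -15445.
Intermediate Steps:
q = 0 (q = 5 - 5 = 0)
G = -⅖ (G = (⅕)*(-2) = -⅖ ≈ -0.40000)
b(k) = k (b(k) = k - 1*0 = k + 0 = k)
(211*183)*b(G) = (211*183)*(-⅖) = 38613*(-⅖) = -77226/5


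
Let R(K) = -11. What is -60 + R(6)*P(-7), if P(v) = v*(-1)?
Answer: -137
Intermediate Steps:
P(v) = -v
-60 + R(6)*P(-7) = -60 - (-11)*(-7) = -60 - 11*7 = -60 - 77 = -137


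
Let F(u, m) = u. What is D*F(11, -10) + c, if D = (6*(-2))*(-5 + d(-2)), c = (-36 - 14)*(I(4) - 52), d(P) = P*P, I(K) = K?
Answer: 2532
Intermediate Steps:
d(P) = P²
c = 2400 (c = (-36 - 14)*(4 - 52) = -50*(-48) = 2400)
D = 12 (D = (6*(-2))*(-5 + (-2)²) = -12*(-5 + 4) = -12*(-1) = 12)
D*F(11, -10) + c = 12*11 + 2400 = 132 + 2400 = 2532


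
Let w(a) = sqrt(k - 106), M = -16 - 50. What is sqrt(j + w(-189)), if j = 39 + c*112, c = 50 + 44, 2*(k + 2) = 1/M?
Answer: sqrt(46029852 + 66*I*sqrt(470481))/66 ≈ 102.8 + 0.05055*I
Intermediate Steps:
M = -66
k = -265/132 (k = -2 + (1/2)/(-66) = -2 + (1/2)*(-1/66) = -2 - 1/132 = -265/132 ≈ -2.0076)
c = 94
w(a) = I*sqrt(470481)/66 (w(a) = sqrt(-265/132 - 106) = sqrt(-14257/132) = I*sqrt(470481)/66)
j = 10567 (j = 39 + 94*112 = 39 + 10528 = 10567)
sqrt(j + w(-189)) = sqrt(10567 + I*sqrt(470481)/66)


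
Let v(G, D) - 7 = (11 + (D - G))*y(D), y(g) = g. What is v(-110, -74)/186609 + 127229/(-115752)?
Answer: -8047950551/7200121656 ≈ -1.1178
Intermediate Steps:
v(G, D) = 7 + D*(11 + D - G) (v(G, D) = 7 + (11 + (D - G))*D = 7 + (11 + D - G)*D = 7 + D*(11 + D - G))
v(-110, -74)/186609 + 127229/(-115752) = (7 + (-74)**2 + 11*(-74) - 1*(-74)*(-110))/186609 + 127229/(-115752) = (7 + 5476 - 814 - 8140)*(1/186609) + 127229*(-1/115752) = -3471*1/186609 - 127229/115752 = -1157/62203 - 127229/115752 = -8047950551/7200121656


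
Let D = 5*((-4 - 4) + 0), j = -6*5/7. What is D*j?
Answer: 1200/7 ≈ 171.43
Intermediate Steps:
j = -30/7 (j = -30*⅐ = -30/7 ≈ -4.2857)
D = -40 (D = 5*(-8 + 0) = 5*(-8) = -40)
D*j = -40*(-30/7) = 1200/7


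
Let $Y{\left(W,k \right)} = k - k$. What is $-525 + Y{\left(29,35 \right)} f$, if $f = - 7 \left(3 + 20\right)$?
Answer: $-525$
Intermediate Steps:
$f = -161$ ($f = \left(-7\right) 23 = -161$)
$Y{\left(W,k \right)} = 0$
$-525 + Y{\left(29,35 \right)} f = -525 + 0 \left(-161\right) = -525 + 0 = -525$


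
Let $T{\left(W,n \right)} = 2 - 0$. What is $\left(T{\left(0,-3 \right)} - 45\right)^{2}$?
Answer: $1849$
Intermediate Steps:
$T{\left(W,n \right)} = 2$ ($T{\left(W,n \right)} = 2 + 0 = 2$)
$\left(T{\left(0,-3 \right)} - 45\right)^{2} = \left(2 - 45\right)^{2} = \left(-43\right)^{2} = 1849$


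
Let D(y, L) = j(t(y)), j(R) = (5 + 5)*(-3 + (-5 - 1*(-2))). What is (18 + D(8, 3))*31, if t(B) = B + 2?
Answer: -1302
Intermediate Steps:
t(B) = 2 + B
j(R) = -60 (j(R) = 10*(-3 + (-5 + 2)) = 10*(-3 - 3) = 10*(-6) = -60)
D(y, L) = -60
(18 + D(8, 3))*31 = (18 - 60)*31 = -42*31 = -1302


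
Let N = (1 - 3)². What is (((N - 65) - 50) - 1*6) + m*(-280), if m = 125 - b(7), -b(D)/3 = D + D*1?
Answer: -46877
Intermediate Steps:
b(D) = -6*D (b(D) = -3*(D + D*1) = -3*(D + D) = -6*D)
N = 4 (N = (-2)² = 4)
m = 167 (m = 125 - (-6)*7 = 125 - 1*(-42) = 125 + 42 = 167)
(((N - 65) - 50) - 1*6) + m*(-280) = (((4 - 65) - 50) - 1*6) + 167*(-280) = ((-61 - 50) - 6) - 46760 = (-111 - 6) - 46760 = -117 - 46760 = -46877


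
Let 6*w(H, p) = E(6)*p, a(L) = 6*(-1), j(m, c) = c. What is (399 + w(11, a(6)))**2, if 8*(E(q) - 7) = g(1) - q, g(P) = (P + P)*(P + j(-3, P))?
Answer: 2461761/16 ≈ 1.5386e+5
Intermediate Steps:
a(L) = -6
g(P) = 4*P**2 (g(P) = (P + P)*(P + P) = (2*P)*(2*P) = 4*P**2)
E(q) = 15/2 - q/8 (E(q) = 7 + (4*1**2 - q)/8 = 7 + (4*1 - q)/8 = 7 + (4 - q)/8 = 7 + (1/2 - q/8) = 15/2 - q/8)
w(H, p) = 9*p/8 (w(H, p) = ((15/2 - 1/8*6)*p)/6 = ((15/2 - 3/4)*p)/6 = (27*p/4)/6 = 9*p/8)
(399 + w(11, a(6)))**2 = (399 + (9/8)*(-6))**2 = (399 - 27/4)**2 = (1569/4)**2 = 2461761/16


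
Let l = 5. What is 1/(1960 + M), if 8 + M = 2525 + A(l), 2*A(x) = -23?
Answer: 2/8931 ≈ 0.00022394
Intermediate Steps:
A(x) = -23/2 (A(x) = (½)*(-23) = -23/2)
M = 5011/2 (M = -8 + (2525 - 23/2) = -8 + 5027/2 = 5011/2 ≈ 2505.5)
1/(1960 + M) = 1/(1960 + 5011/2) = 1/(8931/2) = 2/8931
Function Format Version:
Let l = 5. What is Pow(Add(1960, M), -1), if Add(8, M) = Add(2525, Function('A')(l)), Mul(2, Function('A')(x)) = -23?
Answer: Rational(2, 8931) ≈ 0.00022394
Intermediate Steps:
Function('A')(x) = Rational(-23, 2) (Function('A')(x) = Mul(Rational(1, 2), -23) = Rational(-23, 2))
M = Rational(5011, 2) (M = Add(-8, Add(2525, Rational(-23, 2))) = Add(-8, Rational(5027, 2)) = Rational(5011, 2) ≈ 2505.5)
Pow(Add(1960, M), -1) = Pow(Add(1960, Rational(5011, 2)), -1) = Pow(Rational(8931, 2), -1) = Rational(2, 8931)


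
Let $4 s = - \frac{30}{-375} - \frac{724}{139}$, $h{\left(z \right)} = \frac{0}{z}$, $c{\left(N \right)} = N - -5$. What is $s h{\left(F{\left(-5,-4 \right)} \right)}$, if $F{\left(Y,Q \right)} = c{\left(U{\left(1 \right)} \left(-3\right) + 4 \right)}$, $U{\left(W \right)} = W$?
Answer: $0$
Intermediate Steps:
$c{\left(N \right)} = 5 + N$ ($c{\left(N \right)} = N + 5 = 5 + N$)
$F{\left(Y,Q \right)} = 6$ ($F{\left(Y,Q \right)} = 5 + \left(1 \left(-3\right) + 4\right) = 5 + \left(-3 + 4\right) = 5 + 1 = 6$)
$h{\left(z \right)} = 0$
$s = - \frac{8911}{6950}$ ($s = \frac{- \frac{30}{-375} - \frac{724}{139}}{4} = \frac{\left(-30\right) \left(- \frac{1}{375}\right) - \frac{724}{139}}{4} = \frac{\frac{2}{25} - \frac{724}{139}}{4} = \frac{1}{4} \left(- \frac{17822}{3475}\right) = - \frac{8911}{6950} \approx -1.2822$)
$s h{\left(F{\left(-5,-4 \right)} \right)} = \left(- \frac{8911}{6950}\right) 0 = 0$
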